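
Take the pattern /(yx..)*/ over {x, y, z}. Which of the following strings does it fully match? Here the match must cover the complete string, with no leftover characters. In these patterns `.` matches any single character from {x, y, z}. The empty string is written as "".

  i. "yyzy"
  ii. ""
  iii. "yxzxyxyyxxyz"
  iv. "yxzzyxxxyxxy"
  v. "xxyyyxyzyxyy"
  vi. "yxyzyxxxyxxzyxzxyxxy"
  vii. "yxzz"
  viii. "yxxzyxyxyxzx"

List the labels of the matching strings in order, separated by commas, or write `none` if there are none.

ii, iv, vi, vii, viii

i. "yyzy" → no match
ii. "" → match
iii. "yxzxyxyyxxyz" → no match
iv. "yxzzyxxxyxxy" → match
v. "xxyyyxyzyxyy" → no match
vi → match
vii. "yxzz" → match
viii. "yxxzyxyxyxzx" → match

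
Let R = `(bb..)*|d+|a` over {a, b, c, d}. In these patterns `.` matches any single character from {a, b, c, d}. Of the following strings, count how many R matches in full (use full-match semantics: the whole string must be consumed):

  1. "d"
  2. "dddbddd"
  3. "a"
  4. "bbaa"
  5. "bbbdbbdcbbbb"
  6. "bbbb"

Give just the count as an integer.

1. "d" → match
2. "dddbddd" → no match
3. "a" → match
4. "bbaa" → match
5. "bbbdbbdcbbbb" → match
6. "bbbb" → match
Total matched: 5

5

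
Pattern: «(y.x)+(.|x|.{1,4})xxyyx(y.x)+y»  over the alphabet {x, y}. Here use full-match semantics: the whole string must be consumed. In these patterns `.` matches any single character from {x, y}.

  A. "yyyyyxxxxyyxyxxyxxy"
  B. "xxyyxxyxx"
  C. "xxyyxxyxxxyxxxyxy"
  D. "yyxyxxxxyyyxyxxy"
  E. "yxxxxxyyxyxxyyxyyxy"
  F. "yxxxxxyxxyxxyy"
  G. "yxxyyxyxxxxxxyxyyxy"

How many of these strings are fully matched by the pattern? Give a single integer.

1

A → no match
B. "xxyyxxyxx" → no match — must start with "y"
C → no match — must start with "y"
D → no match
E → match
F → no match — must end with "xy"
G → no match
Total matched: 1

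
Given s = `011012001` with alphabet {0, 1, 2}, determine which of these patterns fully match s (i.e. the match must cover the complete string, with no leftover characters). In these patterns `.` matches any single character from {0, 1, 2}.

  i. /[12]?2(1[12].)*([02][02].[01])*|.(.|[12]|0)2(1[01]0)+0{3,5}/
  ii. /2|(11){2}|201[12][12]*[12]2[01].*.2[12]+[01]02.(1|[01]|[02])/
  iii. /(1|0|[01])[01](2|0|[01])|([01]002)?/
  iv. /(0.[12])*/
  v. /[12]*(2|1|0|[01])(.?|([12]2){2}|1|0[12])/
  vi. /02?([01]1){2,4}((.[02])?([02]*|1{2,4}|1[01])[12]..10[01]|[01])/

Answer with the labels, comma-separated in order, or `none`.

i → no match
ii → no match
iii → no match
iv → match
v → no match
vi → no match

iv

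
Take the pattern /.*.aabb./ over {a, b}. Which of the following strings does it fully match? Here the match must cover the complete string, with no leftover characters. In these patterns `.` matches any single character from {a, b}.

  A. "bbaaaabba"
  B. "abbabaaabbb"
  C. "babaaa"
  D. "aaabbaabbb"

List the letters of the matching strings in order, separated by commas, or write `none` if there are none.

A. "bbaaaabba" → match
B. "abbabaaabbb" → match
C. "babaaa" → no match
D. "aaabbaabbb" → match

A, B, D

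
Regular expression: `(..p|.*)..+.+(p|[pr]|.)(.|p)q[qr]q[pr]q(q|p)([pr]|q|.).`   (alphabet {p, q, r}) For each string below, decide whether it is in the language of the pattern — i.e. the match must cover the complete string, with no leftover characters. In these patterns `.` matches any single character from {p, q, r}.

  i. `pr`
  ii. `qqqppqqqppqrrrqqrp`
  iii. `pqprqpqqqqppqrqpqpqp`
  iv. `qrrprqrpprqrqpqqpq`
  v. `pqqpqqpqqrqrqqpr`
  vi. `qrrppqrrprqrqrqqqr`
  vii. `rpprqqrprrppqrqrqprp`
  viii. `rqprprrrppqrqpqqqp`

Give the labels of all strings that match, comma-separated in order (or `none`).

i → no match
ii → no match
iii → match
iv → match
v → match
vi → match
vii → match
viii → match

iii, iv, v, vi, vii, viii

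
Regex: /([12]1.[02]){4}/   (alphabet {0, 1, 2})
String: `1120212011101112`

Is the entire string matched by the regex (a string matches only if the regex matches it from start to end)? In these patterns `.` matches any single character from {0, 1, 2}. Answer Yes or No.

Yes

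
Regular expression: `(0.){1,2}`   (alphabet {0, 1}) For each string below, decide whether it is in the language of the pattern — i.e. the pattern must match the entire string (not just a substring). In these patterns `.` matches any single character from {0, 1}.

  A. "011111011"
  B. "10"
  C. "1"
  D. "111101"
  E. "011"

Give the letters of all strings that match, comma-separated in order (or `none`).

none

A → no match
B → no match — must start with "0"
C → no match — must start with "0"
D → no match — must start with "0"
E → no match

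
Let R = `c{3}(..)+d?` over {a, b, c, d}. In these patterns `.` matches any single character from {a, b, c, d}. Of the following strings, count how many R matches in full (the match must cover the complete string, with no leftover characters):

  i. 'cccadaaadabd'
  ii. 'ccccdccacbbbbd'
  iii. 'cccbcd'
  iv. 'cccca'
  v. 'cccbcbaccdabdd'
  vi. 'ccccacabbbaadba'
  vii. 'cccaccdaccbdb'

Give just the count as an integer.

i → match
ii → match
iii → match
iv → match
v → match
vi → match
vii → match
Total matched: 7

7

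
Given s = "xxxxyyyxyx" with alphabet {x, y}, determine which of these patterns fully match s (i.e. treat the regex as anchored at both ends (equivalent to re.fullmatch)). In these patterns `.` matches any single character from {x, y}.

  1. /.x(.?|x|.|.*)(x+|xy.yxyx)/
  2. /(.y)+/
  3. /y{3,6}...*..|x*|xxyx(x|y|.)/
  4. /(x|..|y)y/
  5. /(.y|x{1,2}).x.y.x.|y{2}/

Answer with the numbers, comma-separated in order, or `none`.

1 → match
2 → no match — must end with "y"
3 → no match
4 → no match — must end with "y"
5 → no match

1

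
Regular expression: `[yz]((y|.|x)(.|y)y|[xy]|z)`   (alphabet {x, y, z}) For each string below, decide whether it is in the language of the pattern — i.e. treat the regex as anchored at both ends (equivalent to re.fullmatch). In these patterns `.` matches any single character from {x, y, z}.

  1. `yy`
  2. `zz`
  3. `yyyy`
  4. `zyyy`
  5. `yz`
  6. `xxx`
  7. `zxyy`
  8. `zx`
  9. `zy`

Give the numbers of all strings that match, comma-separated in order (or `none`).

1, 2, 3, 4, 5, 7, 8, 9

1 → match
2 → match
3 → match
4 → match
5 → match
6 → no match
7 → match
8 → match
9 → match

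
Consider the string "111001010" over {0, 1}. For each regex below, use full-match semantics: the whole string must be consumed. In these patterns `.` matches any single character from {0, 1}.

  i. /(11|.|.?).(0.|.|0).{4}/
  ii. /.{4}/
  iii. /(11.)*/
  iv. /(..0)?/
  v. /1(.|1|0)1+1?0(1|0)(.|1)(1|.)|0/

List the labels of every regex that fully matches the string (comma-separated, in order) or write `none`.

i

i → match
ii → no match
iii → no match
iv → no match
v → no match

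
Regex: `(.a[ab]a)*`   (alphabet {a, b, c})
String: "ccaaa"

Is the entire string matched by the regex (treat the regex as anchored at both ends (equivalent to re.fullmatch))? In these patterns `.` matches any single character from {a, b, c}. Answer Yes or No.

No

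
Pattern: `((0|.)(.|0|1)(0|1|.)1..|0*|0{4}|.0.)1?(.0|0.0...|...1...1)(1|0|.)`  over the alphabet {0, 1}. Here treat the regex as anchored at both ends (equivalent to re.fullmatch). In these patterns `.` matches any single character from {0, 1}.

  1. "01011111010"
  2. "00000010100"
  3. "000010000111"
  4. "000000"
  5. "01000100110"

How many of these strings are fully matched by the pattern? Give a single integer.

1 → match
2 → no match
3 → match
4 → match
5 → match
Total matched: 4

4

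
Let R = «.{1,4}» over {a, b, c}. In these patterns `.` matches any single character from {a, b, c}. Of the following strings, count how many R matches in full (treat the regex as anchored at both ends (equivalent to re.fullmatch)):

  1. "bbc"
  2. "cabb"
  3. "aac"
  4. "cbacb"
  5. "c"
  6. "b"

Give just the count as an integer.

1 → match
2 → match
3 → match
4 → no match
5 → match
6 → match
Total matched: 5

5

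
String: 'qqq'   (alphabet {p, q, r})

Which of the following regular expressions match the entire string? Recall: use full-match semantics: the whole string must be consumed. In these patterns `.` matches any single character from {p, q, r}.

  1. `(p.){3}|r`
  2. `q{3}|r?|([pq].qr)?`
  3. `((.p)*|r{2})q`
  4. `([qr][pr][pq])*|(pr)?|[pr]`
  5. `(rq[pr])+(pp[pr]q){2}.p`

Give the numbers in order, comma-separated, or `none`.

1 → no match
2 → match
3 → no match
4 → no match
5 → no match — must start with 'rq'

2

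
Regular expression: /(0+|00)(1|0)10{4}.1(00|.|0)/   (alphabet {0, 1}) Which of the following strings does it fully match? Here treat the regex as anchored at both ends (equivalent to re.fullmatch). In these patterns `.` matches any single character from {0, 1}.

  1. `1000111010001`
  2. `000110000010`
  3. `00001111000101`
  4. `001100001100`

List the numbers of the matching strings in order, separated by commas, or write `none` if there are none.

1 → no match
2 → match
3 → no match
4 → match

2, 4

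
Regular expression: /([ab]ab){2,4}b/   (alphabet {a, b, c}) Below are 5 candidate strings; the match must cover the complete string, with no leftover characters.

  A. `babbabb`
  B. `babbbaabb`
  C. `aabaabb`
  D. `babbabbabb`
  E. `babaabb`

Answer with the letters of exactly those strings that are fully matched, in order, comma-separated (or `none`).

A, C, D, E

A → match
B → no match
C → match
D → match
E → match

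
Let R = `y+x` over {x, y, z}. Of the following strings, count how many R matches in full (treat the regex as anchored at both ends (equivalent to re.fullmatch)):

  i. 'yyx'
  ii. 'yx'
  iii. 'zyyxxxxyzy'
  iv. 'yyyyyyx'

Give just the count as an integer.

3

i → match
ii → match
iii → no match — must start with 'y'
iv → match
Total matched: 3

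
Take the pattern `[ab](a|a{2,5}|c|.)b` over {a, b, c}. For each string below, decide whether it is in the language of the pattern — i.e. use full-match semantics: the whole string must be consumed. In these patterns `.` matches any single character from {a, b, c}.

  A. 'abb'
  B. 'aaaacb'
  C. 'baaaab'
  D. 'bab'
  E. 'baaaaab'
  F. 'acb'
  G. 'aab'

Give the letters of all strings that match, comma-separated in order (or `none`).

A → match
B → no match
C → match
D → match
E → match
F → match
G → match

A, C, D, E, F, G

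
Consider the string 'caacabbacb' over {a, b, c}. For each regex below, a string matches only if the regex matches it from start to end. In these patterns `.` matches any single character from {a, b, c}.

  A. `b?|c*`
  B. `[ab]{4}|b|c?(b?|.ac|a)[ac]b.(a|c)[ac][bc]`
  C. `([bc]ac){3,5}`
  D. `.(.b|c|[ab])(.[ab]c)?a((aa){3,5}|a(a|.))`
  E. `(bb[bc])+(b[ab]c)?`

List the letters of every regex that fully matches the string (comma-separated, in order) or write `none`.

B

A → no match
B → match
C → no match — must end with 'ac'
D → no match
E → no match — must start with 'bb'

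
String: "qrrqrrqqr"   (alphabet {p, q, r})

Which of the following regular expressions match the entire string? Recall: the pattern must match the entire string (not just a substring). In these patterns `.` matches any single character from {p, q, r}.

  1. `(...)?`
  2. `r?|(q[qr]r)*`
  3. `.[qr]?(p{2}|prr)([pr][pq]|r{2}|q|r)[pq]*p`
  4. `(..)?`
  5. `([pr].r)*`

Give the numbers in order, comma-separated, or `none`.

2

1 → no match
2 → match
3 → no match — must end with "p"
4 → no match
5 → no match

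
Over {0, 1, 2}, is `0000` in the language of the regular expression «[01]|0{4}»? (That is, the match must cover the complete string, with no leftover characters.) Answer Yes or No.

Yes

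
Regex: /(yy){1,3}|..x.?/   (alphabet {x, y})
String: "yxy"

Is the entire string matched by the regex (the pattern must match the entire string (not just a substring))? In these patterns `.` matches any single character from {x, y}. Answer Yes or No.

No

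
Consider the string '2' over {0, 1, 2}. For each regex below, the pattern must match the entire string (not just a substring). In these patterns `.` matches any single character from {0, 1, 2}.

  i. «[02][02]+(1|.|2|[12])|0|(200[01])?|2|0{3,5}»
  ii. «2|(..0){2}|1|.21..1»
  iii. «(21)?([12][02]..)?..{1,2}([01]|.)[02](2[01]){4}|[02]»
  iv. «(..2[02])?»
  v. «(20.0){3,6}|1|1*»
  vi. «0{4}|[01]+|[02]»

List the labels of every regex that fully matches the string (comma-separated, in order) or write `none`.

i → match
ii → match
iii → match
iv → no match
v → no match
vi → match

i, ii, iii, vi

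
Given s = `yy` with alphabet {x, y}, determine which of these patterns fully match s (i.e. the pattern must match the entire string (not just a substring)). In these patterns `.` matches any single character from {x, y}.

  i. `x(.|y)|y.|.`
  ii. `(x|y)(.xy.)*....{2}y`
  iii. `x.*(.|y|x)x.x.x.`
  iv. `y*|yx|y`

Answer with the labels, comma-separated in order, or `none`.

i, iv

i → match
ii → no match
iii → no match — must start with `x`
iv → match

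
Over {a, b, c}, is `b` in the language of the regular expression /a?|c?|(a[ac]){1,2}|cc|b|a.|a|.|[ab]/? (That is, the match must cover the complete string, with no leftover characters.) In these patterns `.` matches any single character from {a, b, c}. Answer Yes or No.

Yes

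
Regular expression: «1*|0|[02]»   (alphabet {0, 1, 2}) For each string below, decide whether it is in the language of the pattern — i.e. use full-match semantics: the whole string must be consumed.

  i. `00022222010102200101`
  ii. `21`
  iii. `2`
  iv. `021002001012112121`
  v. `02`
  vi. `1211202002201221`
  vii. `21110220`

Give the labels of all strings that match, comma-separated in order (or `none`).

i → no match
ii → no match
iii → match
iv → no match
v → no match
vi → no match
vii → no match

iii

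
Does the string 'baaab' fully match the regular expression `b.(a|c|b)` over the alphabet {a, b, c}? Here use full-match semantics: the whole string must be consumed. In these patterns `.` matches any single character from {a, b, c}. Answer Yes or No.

No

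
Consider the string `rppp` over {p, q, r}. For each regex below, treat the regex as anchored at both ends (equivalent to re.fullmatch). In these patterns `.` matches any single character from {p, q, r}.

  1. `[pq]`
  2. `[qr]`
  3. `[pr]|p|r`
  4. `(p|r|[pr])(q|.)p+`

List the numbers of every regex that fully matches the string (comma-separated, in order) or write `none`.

1 → no match
2 → no match
3 → no match
4 → match

4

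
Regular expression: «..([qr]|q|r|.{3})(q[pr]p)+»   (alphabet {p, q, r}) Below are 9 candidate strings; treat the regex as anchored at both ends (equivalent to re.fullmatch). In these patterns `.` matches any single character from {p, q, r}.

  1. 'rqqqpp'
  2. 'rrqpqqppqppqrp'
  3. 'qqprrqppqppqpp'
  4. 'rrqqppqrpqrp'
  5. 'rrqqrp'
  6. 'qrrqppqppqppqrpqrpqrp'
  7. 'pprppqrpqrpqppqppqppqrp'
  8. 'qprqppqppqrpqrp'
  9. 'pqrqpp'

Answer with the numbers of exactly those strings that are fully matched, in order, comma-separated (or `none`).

1, 2, 3, 4, 5, 6, 7, 8, 9

1 → match
2 → match
3 → match
4 → match
5 → match
6 → match
7 → match
8 → match
9 → match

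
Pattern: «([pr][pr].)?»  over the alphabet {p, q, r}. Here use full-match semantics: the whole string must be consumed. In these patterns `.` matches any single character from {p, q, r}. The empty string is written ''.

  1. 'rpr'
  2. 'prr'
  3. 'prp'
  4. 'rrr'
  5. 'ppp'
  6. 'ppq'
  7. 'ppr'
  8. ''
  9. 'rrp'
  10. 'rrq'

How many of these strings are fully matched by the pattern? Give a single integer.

1 → match
2 → match
3 → match
4 → match
5 → match
6 → match
7 → match
8 → match
9 → match
10 → match
Total matched: 10

10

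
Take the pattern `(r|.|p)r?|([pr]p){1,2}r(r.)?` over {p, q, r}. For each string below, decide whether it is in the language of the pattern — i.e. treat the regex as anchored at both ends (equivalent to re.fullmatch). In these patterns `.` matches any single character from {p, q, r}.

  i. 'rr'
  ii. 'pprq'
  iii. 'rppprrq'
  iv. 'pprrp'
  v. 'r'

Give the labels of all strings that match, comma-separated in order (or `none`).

i → match
ii → no match
iii → match
iv → match
v → match

i, iii, iv, v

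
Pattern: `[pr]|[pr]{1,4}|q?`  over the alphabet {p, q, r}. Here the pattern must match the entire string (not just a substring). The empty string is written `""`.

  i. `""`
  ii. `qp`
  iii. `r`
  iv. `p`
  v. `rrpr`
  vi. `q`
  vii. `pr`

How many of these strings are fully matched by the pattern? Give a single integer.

i. `""` → match
ii. `qp` → no match
iii. `r` → match
iv. `p` → match
v. `rrpr` → match
vi. `q` → match
vii. `pr` → match
Total matched: 6

6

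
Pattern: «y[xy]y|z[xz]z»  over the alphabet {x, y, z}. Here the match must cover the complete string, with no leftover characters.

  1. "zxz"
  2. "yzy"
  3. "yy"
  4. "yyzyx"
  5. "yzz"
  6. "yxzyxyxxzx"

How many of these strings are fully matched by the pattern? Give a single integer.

1 → match
2 → no match
3 → no match
4 → no match
5 → no match
6 → no match
Total matched: 1

1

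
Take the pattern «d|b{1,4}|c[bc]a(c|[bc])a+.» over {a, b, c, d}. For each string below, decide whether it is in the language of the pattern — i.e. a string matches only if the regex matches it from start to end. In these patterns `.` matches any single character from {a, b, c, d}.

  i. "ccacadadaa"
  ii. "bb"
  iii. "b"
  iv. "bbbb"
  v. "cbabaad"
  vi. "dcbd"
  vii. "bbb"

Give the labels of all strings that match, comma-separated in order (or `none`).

i → no match
ii → match
iii → match
iv → match
v → match
vi → no match
vii → match

ii, iii, iv, v, vii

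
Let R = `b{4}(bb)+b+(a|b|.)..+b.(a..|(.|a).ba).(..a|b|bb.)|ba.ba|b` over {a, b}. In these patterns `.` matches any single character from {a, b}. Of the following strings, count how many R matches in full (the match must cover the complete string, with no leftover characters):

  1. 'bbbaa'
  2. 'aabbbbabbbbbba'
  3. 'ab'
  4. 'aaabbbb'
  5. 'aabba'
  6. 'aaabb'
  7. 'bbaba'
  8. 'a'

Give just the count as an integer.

0

1. 'bbbaa' → no match
2 → no match
3. 'ab' → no match
4. 'aaabbbb' → no match
5. 'aabba' → no match
6. 'aaabb' → no match
7. 'bbaba' → no match
8. 'a' → no match
Total matched: 0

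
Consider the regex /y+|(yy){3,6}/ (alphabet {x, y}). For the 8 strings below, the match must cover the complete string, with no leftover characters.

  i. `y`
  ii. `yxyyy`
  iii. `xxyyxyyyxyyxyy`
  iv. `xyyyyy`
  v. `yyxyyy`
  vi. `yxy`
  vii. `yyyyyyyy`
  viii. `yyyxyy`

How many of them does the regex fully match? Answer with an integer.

i. `y` → match
ii. `yxyyy` → no match
iii → no match
iv. `xyyyyy` → no match
v. `yyxyyy` → no match
vi. `yxy` → no match
vii. `yyyyyyyy` → match
viii. `yyyxyy` → no match
Total matched: 2

2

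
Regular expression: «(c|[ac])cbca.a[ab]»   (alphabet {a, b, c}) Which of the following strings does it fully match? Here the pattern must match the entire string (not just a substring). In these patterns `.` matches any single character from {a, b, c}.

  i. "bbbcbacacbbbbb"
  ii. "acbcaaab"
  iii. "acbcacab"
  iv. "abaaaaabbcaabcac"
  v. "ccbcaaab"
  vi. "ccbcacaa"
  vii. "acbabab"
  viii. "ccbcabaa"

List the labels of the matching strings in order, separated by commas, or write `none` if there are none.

ii, iii, v, vi, viii

i → no match
ii. "acbcaaab" → match
iii. "acbcacab" → match
iv → no match
v. "ccbcaaab" → match
vi. "ccbcacaa" → match
vii. "acbabab" → no match
viii. "ccbcabaa" → match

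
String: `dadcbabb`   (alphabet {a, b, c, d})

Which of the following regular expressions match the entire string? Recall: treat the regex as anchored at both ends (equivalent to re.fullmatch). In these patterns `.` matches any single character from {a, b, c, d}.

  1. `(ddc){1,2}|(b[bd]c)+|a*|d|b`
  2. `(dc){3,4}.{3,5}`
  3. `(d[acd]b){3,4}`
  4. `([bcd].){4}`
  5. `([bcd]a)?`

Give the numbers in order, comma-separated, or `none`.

1 → no match
2 → no match — must start with `dc`
3 → no match
4 → match
5 → no match

4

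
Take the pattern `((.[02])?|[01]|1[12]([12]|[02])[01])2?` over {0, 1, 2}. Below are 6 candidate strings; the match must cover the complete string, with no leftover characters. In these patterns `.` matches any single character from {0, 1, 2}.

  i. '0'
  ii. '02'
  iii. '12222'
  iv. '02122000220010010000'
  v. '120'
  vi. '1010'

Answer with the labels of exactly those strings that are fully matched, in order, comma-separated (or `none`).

i → match
ii → match
iii → no match
iv → no match
v → no match
vi → no match

i, ii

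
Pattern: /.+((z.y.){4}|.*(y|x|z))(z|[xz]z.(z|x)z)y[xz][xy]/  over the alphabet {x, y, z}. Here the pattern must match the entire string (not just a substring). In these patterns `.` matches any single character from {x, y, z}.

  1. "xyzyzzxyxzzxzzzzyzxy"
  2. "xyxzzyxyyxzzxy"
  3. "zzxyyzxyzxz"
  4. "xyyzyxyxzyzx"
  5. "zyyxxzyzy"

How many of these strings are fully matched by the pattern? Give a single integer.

1 → no match
2 → no match
3 → no match
4 → match
5 → match
Total matched: 2

2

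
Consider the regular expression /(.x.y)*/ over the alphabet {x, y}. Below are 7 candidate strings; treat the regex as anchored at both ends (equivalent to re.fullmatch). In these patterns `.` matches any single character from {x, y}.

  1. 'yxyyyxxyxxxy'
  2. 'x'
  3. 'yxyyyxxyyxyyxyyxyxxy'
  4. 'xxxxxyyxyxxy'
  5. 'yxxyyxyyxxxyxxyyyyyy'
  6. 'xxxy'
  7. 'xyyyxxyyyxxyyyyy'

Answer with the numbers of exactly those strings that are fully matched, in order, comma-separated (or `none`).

1, 6

1 → match
2 → no match
3 → no match
4 → no match
5 → no match
6 → match
7 → no match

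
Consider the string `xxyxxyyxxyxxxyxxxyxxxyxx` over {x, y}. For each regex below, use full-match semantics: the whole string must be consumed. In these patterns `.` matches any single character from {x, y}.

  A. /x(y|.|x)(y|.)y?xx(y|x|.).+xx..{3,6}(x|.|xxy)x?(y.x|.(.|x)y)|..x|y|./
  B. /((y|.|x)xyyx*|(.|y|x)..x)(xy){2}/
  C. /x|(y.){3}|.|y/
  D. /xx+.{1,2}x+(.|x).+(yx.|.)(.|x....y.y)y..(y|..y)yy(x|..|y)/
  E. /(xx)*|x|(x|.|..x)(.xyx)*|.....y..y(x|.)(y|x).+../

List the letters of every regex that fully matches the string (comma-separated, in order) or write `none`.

A

A → match
B → no match — must end with `xy`
C → no match
D → no match
E → no match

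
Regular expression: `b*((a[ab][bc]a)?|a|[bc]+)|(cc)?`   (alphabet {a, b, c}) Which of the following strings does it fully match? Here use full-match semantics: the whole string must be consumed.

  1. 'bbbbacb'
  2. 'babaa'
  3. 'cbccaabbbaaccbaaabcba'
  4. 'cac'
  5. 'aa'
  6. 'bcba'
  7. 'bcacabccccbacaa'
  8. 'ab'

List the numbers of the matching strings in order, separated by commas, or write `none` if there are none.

none

1 → no match
2 → no match
3 → no match
4 → no match
5 → no match
6 → no match
7 → no match
8 → no match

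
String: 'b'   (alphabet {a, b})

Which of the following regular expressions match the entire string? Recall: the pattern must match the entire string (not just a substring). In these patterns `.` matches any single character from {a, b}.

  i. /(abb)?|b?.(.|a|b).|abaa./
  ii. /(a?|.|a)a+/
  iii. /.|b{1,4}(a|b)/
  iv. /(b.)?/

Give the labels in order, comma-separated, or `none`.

iii

i → no match
ii → no match — must end with 'a'
iii → match
iv → no match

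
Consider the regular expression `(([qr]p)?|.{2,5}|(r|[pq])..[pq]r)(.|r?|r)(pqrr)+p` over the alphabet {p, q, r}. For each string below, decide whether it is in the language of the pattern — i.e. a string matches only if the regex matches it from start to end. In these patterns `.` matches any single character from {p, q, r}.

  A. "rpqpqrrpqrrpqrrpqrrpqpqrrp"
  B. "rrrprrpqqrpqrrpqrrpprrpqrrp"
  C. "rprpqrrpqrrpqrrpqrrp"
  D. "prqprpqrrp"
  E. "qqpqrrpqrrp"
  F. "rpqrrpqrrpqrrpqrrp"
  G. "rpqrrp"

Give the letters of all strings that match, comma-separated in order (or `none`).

C, D, E, F, G

A → no match
B → no match
C → match
D → match
E → match
F → match
G → match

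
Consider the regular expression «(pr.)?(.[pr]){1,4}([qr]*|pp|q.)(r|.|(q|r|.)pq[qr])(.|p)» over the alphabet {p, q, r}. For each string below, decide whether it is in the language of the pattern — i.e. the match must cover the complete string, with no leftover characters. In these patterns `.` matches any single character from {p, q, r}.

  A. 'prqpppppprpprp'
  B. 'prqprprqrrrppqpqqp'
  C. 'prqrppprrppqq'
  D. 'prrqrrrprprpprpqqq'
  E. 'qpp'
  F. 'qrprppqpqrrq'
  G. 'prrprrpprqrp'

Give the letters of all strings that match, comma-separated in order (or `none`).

B, C, D, F, G

A → no match
B → match
C → match
D → match
E → no match
F → match
G → match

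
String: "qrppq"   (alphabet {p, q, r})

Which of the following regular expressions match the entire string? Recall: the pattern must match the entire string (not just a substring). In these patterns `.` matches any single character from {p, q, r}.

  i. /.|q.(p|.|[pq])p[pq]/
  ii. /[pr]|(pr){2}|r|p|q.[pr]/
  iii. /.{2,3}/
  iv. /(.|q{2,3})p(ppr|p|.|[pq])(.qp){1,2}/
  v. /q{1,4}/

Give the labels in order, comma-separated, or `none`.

i

i → match
ii → no match
iii → no match
iv → no match — must end with "qp"
v → no match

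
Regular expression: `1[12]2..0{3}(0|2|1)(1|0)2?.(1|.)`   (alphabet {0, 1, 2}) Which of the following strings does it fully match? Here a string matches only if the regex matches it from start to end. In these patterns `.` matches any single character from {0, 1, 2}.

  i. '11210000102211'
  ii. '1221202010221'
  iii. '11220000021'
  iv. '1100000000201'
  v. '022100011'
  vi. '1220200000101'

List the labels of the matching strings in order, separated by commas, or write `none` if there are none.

i → no match
ii → no match
iii. '11220000021' → no match
iv → no match
v. '022100011' → no match — must start with '1'
vi → no match

none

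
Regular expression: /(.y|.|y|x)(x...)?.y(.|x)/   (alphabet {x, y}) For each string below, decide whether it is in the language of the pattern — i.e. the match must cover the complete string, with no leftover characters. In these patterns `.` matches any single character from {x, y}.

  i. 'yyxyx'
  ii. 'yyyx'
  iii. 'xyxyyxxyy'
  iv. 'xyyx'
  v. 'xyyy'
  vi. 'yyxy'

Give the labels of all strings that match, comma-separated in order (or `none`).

i, ii, iii, iv, v

i → match
ii → match
iii → match
iv → match
v → match
vi → no match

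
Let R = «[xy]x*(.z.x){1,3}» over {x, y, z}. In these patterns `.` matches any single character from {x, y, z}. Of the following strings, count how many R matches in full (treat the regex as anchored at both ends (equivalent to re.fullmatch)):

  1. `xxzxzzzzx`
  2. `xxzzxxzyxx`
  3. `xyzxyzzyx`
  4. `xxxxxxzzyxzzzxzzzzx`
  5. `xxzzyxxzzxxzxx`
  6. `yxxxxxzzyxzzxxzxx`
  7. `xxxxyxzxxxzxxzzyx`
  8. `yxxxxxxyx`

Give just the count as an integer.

1

1 → no match
2 → no match
3 → no match
4 → no match
5 → match
6 → no match
7 → no match
8 → no match
Total matched: 1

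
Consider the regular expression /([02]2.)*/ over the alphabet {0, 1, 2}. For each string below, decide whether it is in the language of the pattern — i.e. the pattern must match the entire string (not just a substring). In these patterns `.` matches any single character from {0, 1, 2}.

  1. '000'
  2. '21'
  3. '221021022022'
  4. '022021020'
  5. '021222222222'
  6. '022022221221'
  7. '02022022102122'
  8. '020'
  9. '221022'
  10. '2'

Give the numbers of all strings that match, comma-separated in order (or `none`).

3, 4, 5, 6, 8, 9

1. '000' → no match
2. '21' → no match
3. '221021022022' → match
4. '022021020' → match
5. '021222222222' → match
6. '022022221221' → match
7 → no match
8. '020' → match
9. '221022' → match
10. '2' → no match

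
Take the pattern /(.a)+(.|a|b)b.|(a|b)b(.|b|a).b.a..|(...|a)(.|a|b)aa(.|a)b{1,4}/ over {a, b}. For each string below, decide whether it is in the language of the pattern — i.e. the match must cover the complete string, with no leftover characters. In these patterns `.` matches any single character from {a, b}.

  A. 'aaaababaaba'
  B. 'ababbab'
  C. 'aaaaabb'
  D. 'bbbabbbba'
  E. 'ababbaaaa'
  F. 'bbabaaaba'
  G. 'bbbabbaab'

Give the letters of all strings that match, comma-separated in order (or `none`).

A, C, E, G

A → match
B → no match
C → match
D → no match
E → match
F → no match
G → match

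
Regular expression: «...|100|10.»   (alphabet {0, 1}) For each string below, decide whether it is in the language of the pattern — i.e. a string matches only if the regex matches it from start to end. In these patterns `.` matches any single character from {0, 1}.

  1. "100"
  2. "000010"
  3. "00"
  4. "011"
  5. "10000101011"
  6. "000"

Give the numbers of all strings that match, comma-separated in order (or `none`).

1, 4, 6

1 → match
2 → no match
3 → no match
4 → match
5 → no match
6 → match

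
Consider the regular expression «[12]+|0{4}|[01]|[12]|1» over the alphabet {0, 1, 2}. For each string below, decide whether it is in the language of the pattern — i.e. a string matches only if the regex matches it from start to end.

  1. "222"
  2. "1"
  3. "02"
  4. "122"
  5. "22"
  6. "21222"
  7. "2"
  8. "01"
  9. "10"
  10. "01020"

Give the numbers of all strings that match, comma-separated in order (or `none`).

1, 2, 4, 5, 6, 7

1 → match
2 → match
3 → no match
4 → match
5 → match
6 → match
7 → match
8 → no match
9 → no match
10 → no match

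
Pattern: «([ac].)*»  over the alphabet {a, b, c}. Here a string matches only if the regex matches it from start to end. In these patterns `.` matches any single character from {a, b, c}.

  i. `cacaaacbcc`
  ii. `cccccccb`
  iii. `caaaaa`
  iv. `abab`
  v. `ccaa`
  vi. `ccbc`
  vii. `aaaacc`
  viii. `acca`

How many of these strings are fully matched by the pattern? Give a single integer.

7

i → match
ii → match
iii → match
iv → match
v → match
vi → no match
vii → match
viii → match
Total matched: 7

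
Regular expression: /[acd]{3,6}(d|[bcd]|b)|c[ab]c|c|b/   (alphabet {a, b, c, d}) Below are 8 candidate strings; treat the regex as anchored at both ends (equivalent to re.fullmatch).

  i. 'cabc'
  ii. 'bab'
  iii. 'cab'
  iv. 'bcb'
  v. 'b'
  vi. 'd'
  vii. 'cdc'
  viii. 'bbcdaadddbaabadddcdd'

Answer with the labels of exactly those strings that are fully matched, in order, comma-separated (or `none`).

i → no match
ii → no match
iii → no match
iv → no match
v → match
vi → no match
vii → no match
viii → no match

v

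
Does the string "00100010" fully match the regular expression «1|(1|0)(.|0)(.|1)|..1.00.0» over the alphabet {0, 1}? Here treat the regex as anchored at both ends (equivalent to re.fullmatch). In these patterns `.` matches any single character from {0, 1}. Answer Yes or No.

Yes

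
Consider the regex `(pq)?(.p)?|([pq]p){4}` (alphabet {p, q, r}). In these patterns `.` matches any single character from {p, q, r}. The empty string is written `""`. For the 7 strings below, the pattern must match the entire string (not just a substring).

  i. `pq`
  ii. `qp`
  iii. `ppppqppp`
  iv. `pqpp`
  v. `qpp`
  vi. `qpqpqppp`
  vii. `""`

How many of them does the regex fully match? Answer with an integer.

i. `pq` → match
ii. `qp` → match
iii. `ppppqppp` → match
iv. `pqpp` → match
v. `qpp` → no match
vi. `qpqpqppp` → match
vii. `""` → match
Total matched: 6

6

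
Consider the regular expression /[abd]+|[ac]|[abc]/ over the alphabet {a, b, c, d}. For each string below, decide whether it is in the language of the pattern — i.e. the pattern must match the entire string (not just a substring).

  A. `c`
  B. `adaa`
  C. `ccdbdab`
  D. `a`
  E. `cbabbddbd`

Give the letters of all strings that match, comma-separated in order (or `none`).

A, B, D

A → match
B → match
C → no match
D → match
E → no match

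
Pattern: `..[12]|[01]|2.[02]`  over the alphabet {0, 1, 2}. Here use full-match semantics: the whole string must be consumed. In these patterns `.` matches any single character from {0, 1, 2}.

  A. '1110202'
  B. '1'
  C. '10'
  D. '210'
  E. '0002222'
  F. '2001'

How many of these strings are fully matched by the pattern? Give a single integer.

2

A → no match
B → match
C → no match
D → match
E → no match
F → no match
Total matched: 2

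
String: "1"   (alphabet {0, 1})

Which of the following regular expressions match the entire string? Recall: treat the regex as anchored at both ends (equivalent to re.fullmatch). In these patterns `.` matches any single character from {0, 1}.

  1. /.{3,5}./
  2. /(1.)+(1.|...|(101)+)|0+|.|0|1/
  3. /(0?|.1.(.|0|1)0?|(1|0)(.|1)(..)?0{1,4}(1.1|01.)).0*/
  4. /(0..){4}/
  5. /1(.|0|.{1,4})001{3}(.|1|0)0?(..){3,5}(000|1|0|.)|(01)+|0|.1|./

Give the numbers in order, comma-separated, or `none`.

1 → no match
2 → match
3 → match
4 → no match — must start with "0"
5 → match

2, 3, 5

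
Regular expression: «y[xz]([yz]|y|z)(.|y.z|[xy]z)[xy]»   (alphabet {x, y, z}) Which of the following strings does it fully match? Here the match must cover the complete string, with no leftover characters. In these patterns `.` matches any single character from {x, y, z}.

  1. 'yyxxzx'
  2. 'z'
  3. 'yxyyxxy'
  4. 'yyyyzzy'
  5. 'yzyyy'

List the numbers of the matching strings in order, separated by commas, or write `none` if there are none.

1 → no match
2 → no match — must start with 'y'
3 → no match
4 → no match
5 → match

5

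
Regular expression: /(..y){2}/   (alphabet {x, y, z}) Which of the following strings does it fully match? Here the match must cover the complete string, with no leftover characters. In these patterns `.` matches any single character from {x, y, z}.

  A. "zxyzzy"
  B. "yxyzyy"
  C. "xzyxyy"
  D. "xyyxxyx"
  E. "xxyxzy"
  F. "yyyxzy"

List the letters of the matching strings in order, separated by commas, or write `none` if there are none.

A. "zxyzzy" → match
B. "yxyzyy" → match
C. "xzyxyy" → match
D. "xyyxxyx" → no match — must end with "y"
E. "xxyxzy" → match
F. "yyyxzy" → match

A, B, C, E, F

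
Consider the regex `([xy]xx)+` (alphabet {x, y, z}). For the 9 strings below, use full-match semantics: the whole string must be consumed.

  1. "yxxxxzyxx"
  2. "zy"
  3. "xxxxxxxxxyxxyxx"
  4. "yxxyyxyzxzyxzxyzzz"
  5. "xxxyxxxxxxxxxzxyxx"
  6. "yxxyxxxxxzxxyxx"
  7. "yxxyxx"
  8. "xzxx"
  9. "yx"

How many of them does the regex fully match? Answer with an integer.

2

1 → no match
2 → no match — must end with "xx"
3 → match
4 → no match — must end with "xx"
5 → no match
6 → no match
7 → match
8 → no match
9 → no match — must end with "xx"
Total matched: 2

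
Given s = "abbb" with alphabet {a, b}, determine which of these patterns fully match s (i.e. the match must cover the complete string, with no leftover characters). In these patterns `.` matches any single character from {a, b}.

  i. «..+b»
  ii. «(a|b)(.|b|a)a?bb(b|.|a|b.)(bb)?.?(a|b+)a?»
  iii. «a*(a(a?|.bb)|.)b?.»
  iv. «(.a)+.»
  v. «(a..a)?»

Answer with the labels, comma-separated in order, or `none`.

i, iii

i → match
ii → no match
iii → match
iv → no match
v → no match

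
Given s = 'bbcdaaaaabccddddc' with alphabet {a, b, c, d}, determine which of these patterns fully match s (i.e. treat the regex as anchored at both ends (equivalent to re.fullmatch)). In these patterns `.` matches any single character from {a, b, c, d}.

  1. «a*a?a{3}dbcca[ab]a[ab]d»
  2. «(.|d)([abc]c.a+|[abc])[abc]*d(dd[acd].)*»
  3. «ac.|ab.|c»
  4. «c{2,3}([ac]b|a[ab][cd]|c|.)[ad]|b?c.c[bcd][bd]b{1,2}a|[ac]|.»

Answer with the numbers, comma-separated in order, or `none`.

2

1 → no match — must end with 'd'
2 → match
3 → no match
4 → no match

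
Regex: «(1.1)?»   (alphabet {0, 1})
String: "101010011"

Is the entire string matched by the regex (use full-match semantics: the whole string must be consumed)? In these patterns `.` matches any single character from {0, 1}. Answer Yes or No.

No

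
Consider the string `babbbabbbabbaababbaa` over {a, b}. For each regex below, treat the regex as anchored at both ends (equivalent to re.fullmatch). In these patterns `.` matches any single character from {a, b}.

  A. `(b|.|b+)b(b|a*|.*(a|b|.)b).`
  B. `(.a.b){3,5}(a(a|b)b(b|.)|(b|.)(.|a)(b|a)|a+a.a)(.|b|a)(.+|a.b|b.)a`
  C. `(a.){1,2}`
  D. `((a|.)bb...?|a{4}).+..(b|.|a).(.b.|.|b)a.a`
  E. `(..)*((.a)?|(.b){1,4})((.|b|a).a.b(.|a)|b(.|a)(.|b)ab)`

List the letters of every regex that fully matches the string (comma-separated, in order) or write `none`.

A → no match
B → match
C → no match — must start with `a`
D → no match
E → no match

B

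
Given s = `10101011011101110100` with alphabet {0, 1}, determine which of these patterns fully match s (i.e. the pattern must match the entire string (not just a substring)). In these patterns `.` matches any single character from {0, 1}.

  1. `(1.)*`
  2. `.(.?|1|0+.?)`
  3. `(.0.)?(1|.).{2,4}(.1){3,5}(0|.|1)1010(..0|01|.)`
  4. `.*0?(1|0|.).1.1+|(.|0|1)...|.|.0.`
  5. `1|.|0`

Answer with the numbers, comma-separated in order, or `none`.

3

1 → no match
2 → no match
3 → match
4 → no match
5 → no match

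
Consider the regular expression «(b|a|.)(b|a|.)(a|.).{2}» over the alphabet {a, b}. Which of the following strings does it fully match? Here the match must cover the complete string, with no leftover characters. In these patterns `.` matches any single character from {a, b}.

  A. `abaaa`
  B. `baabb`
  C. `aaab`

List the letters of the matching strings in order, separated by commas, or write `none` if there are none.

A, B

A → match
B → match
C → no match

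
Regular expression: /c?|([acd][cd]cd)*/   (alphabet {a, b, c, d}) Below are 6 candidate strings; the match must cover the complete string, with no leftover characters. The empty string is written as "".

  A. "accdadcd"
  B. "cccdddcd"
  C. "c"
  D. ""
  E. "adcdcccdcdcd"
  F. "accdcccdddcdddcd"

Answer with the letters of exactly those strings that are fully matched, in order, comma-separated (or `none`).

A → match
B → match
C → match
D → match
E → match
F → match

A, B, C, D, E, F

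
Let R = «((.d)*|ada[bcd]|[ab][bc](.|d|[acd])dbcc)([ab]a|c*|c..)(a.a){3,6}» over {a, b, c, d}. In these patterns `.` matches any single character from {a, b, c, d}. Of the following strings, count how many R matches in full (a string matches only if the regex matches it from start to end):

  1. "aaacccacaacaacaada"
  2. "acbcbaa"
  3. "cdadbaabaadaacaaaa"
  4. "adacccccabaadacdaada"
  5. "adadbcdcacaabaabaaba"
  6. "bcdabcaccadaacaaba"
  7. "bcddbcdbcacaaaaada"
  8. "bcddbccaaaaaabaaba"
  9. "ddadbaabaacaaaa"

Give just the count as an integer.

3

1 → no match
2 → no match
3 → match
4 → no match
5 → no match
6 → no match
7 → no match
8 → match
9 → match
Total matched: 3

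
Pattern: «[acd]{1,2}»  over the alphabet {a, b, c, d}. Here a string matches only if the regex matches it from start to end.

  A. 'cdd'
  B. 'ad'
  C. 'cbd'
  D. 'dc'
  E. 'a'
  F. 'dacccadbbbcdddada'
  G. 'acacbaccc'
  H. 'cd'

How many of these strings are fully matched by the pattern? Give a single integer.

A → no match
B → match
C → no match
D → match
E → match
F → no match
G → no match
H → match
Total matched: 4

4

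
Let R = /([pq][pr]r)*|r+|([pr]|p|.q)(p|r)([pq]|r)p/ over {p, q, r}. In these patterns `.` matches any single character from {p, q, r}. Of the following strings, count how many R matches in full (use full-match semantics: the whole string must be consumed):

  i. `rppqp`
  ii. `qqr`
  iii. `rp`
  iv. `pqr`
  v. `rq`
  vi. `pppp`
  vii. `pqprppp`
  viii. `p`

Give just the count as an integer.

1

i → no match
ii → no match
iii → no match
iv → no match
v → no match
vi → match
vii → no match
viii → no match
Total matched: 1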